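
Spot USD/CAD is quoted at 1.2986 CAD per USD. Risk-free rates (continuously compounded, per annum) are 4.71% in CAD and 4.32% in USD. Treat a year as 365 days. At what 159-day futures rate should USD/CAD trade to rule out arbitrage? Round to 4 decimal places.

1.3008

F = S·e^((r_CAD − r_USD)T) = 1.2986 · e^((0.0471 − 0.0432) × 159/365)
= 1.2986 · e^0.001699 = 1.2986 × 1.001700
F = 1.3008 CAD per USD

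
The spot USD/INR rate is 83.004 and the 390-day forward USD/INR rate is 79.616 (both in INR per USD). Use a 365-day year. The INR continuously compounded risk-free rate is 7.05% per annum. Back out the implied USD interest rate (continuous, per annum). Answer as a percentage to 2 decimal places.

10.95%

F = S·e^((r_INR − r_USD)T) ⇒ r_USD = r_INR − ln(F/S)/T
ln(79.616/83.004) = -0.041674; /(390/365) = -0.039003
r_USD = 0.0705 + 0.039003 = 0.109503
r_USD = 10.95%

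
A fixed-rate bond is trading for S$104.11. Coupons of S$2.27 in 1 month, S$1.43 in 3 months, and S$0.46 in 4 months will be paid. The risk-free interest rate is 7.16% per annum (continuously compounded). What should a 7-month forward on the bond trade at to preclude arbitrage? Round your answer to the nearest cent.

S$104.26

PV(coupons) I = 2.27·e^(−0.0716·1/12) + 1.43·e^(−0.0716·3/12) + 0.46·e^(−0.0716·4/12)
I = 2.2565 + 1.4046 + 0.4492 = 4.1103
F = (S − I)·e^(rT) = (104.11 − 4.1103) · e^(0.0716·7/12)
= 99.9997 · e^0.041767 = 99.9997 × 1.042652 = S$104.26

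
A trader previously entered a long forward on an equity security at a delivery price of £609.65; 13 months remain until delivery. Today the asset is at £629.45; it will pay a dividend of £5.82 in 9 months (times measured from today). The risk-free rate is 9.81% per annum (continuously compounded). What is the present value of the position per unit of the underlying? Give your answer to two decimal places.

£75.86

PV(remaining dividends) I = 5.82·e^(−0.0981·9/12) = 5.4072
Current forward F = (S − I)·e^(rT) = (629.45 − 5.4072)·e^(0.0981·13/12) = 624.0428 × 1.112128 = 694.0155
Value (long) = (F − K)·e^(−rT) = (694.0155 − 609.65) × 0.899177 = 75.8595
Value = £75.86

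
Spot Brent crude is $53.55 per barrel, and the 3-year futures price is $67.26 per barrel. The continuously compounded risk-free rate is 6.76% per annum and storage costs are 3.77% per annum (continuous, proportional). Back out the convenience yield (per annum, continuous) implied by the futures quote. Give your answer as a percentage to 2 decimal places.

2.93%

F = S·e^((r+u−y)T) ⇒ (r+u−y) = ln(F/S)/T
ln(67.26/53.55) = 0.227950; /T ⇒ 0.075983
y = r + u − ln(F/S)/T = 0.0676 + 0.0377 − 0.075983 = 0.029317
y = 2.93%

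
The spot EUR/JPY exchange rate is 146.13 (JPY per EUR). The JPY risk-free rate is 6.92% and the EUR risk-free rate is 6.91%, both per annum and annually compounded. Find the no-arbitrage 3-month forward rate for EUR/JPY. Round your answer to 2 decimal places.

By covered interest parity, F = S · (1+r_JPY)^T / (1+r_EUR)^T
= 146.13 × 1.016868 / 1.016845 = 146.13 × 1.000023
F = 146.13 JPY per EUR

146.13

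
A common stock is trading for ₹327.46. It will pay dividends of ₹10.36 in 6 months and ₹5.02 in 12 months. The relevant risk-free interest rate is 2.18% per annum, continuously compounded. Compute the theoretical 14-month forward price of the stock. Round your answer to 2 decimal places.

₹320.35

PV(dividends) I = 10.36·e^(−0.0218·6/12) + 5.02·e^(−0.0218·12/12)
I = 10.2477 + 4.9117 = 15.1594
F = (S − I)·e^(rT) = (327.46 − 15.1594) · e^(0.0218·14/12)
= 312.3006 · e^0.025433 = 312.3006 × 1.025759 = ₹320.35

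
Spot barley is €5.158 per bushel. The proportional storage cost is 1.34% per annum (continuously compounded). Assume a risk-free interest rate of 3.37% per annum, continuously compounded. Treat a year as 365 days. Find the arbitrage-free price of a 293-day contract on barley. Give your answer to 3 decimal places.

€5.357 per bushel

Net carry = r + u − y = 0.0337 + 0.0134 − 0.0000 = 0.0471
F = S·e^((r+u−y)T) = 5.158 · e^(0.0471 × 293/365) = 5.158 · e^0.037809
= 5.158 × 1.038533 = €5.357 per bushel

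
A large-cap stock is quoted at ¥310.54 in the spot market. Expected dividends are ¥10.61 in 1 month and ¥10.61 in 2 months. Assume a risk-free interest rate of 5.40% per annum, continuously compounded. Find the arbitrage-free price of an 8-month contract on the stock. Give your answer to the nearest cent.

¥300.07

PV(dividends) I = 10.61·e^(−0.0540·1/12) + 10.61·e^(−0.0540·2/12)
I = 10.5624 + 10.5149 = 21.0773
F = (S − I)·e^(rT) = (310.54 − 21.0773) · e^(0.0540·8/12)
= 289.4627 · e^0.036000 = 289.4627 × 1.036656 = ¥300.07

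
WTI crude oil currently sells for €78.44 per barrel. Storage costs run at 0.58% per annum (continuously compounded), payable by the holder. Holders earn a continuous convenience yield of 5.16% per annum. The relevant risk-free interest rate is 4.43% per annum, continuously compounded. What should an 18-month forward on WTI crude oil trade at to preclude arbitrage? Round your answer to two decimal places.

€78.26 per barrel

Net carry = r + u − y = 0.0443 + 0.0058 − 0.0516 = -0.0015
F = S·e^((r+u−y)T) = 78.44 · e^(-0.0015 × 18/12) = 78.44 · e^-0.002250
= 78.44 × 0.997753 = €78.26 per barrel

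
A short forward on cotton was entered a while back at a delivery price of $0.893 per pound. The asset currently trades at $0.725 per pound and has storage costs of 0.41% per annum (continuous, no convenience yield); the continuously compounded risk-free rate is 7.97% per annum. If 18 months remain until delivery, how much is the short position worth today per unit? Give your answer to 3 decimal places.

$0.063 per pound

Current fair forward for the remaining 18 months: F = S·e^((r + u)·T), (r + u) = 0.0797 + 0.0041 = 0.0838
F = 0.725 · e^(0.0838 × 18/12) = 0.725 × 1.133942 = 0.8221
Value of long forward = (F − K)·e^(−rT) = (0.8221 − 0.893) · e^(−0.0797·18/12)
= -0.0709 × 0.887320 = -0.063
Short position value = −(long value) = $0.063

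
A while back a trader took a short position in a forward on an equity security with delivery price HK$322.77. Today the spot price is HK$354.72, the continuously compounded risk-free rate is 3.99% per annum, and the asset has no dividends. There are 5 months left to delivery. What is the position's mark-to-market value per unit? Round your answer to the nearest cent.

-HK$37.27

Current fair forward for the remaining 5 months: F = S·e^(r·T), r = 0.0399
F = 354.72 · e^(0.0399 × 5/12) = 354.72 × 1.016764 = 360.6665
Value of long forward = (F − K)·e^(−rT) = (360.6665 − 322.77) · e^(−0.0399·5/12)
= 37.8965 × 0.983512 = 37.27
Short position value = −(long value) = -HK$37.27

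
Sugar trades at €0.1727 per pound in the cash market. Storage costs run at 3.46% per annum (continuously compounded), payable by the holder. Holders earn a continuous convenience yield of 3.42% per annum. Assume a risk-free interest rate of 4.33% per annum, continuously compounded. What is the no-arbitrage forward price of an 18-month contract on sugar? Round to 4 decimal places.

€0.1844 per pound

Net carry = r + u − y = 0.0433 + 0.0346 − 0.0342 = 0.0437
F = S·e^((r+u−y)T) = 0.1727 · e^(0.0437 × 18/12) = 0.1727 · e^0.065550
= 0.1727 × 1.067746 = €0.1844 per pound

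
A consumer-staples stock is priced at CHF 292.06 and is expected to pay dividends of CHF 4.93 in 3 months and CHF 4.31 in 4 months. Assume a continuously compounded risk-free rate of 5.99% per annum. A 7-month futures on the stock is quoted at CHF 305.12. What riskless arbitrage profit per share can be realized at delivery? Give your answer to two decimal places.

PV(dividends) I = 4.93·e^(−0.0599·3/12) + 4.31·e^(−0.0599·4/12) = 9.0815
Fair futures F* = (S − I)·e^(rT) = (292.06 − 9.0815)·e^0.034942 = 282.9785 × 1.035560 = 293.0412
Market CHF 305.12 > fair 293.0412: forward overpriced → cash-and-carry (borrow at r, buy the stock and collect the dividends, short the forward).
Profit at T = |F_mkt − F*| = |305.12 − 293.0412| = CHF 12.08 per share

CHF 12.08 per share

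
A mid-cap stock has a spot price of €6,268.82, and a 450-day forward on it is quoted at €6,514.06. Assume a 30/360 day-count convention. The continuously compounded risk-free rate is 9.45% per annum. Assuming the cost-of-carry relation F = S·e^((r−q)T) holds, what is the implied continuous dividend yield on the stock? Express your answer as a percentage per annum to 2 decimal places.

From F = S·e^((r−q)T): (r − q) = ln(F/S)/T
ln(6514.06/6268.82) = ln(1.039121) = 0.038375
(r − q) = 0.038375 / (450/360) = 0.030700
q = r − ln(F/S)/T = 0.0945 − 0.030700 = 0.063800
q = 6.38%

6.38%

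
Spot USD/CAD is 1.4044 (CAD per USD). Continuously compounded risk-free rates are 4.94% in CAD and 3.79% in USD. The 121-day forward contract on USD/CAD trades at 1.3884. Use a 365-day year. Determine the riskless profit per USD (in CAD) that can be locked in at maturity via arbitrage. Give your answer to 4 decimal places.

Fair forward: F* = S·e^(carry·T), with carry = (r_CAD − r_USD) = 0.0494 − 0.0379 = 0.0115
F* = 1.4044 · e^(0.0115 × 121/365) = 1.4044 · e^0.003812 = 1.4044 × 1.003819 = 1.4098
Market 1.3884 < fair 1.4098: forward underpriced → reverse cash-and-carry (short spot, go long the forward).
At maturity, profit = |F_mkt − F*| = |1.3884 − 1.4098| = 0.0214 per USD (in CAD)

0.0214 per USD (in CAD)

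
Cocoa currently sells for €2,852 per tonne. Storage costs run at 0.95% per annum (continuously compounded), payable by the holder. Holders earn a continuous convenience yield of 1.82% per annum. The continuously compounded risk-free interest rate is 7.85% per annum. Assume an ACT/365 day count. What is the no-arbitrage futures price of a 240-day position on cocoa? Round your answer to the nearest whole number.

Net carry = r + u − y = 0.0785 + 0.0095 − 0.0182 = 0.0698
F = S·e^((r+u−y)T) = 2852 · e^(0.0698 × 240/365) = 2852 · e^0.045896
= 2852 × 1.046966 = €2,986 per tonne

€2,986 per tonne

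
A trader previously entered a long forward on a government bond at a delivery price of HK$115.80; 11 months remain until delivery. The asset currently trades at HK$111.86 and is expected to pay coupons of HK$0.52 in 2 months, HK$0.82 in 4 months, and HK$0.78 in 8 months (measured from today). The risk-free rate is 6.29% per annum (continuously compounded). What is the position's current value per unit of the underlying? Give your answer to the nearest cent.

PV(remaining coupons) I = 0.52·e^(−0.0629·2/12) + 0.82·e^(−0.0629·4/12) + 0.78·e^(−0.0629·8/12) = 2.0655
Current forward F = (S − I)·e^(rT) = (111.86 − 2.0655)·e^(0.0629·11/12) = 109.7945 × 1.059353 = 116.3111
Value (long) = (F − K)·e^(−rT) = (116.3111 − 115.80) × 0.943972 = 0.4825
Value = HK$0.48

HK$0.48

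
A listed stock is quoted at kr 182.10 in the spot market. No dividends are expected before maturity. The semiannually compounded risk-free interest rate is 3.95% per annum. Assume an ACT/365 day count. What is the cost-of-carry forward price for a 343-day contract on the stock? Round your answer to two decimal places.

F = S · (1+r/2)^(2T)
= 182.10 × 1.037441
F = kr 188.92

kr 188.92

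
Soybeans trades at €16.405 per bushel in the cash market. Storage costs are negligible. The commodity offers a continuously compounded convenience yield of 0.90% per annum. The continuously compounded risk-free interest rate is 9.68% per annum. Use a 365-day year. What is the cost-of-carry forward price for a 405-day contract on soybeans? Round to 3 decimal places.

Net carry = r + u − y = 0.0968 + 0.0000 − 0.0090 = 0.0878
F = S·e^((r+u−y)T) = 16.405 · e^(0.0878 × 405/365) = 16.405 · e^0.097422
= 16.405 × 1.102325 = €18.084 per bushel

€18.084 per bushel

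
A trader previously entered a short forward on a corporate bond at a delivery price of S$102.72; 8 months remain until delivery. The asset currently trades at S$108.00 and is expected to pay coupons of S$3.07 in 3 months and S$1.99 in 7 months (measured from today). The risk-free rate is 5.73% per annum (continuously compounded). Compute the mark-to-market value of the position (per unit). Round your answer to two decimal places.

-S$4.18

PV(remaining coupons) I = 3.07·e^(−0.0573·3/12) + 1.99·e^(−0.0573·7/12) = 4.9509
Current forward F = (S − I)·e^(rT) = (108.00 − 4.9509)·e^(0.0573·8/12) = 103.0491 × 1.038939 = 107.0617
Value (long) = (F − K)·e^(−rT) = (107.0617 − 102.72) × 0.962520 = 4.1790
Short position value = −(long value) = -S$4.18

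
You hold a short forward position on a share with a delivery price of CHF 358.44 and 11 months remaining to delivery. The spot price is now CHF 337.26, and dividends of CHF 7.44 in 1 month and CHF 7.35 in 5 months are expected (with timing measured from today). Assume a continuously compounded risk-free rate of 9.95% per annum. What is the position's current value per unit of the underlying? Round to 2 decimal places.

CHF 4.36

PV(remaining dividends) I = 7.44·e^(−0.0995·1/12) + 7.35·e^(−0.0995·5/12) = 14.4301
Current forward F = (S − I)·e^(rT) = (337.26 − 14.4301)·e^(0.0995·11/12) = 322.8299 × 1.095497 = 353.6592
Value (long) = (F − K)·e^(−rT) = (353.6592 − 358.44) × 0.912828 = -4.3640
Short position value = −(long value) = CHF 4.36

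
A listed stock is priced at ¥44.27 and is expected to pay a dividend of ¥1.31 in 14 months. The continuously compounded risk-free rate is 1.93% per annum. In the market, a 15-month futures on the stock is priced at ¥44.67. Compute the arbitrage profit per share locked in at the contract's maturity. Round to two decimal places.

¥0.63 per share

PV(dividends) I = 1.31·e^(−0.0193·14/12) = 1.2808
Fair futures F* = (S − I)·e^(rT) = (44.27 − 1.2808)·e^0.024125 = 42.9892 × 1.024418 = 44.0389
Market ¥44.67 > fair 44.0389: forward overpriced → cash-and-carry (borrow at r, buy the stock and collect the dividends, short the forward).
Profit at T = |F_mkt − F*| = |44.67 − 44.0389| = ¥0.63 per share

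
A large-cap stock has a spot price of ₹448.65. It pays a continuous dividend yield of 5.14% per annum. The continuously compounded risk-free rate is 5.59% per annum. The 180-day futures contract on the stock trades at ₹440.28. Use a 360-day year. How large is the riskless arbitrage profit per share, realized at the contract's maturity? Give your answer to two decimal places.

₹9.38 per share

Fair futures: F* = S·e^(carry·T), with carry = (r − q) = 0.0559 − 0.0514 = 0.0045
F* = 448.65 · e^(0.0045 × 180/360) = 448.65 · e^0.002250 = 448.65 × 1.002253 = ₹449.6608
Market ₹440.28 < fair ₹449.6608: forward underpriced → reverse cash-and-carry (short spot, go long the forward).
At maturity, profit = |F_mkt − F*| = |440.28 − 449.6608| = ₹9.38 per share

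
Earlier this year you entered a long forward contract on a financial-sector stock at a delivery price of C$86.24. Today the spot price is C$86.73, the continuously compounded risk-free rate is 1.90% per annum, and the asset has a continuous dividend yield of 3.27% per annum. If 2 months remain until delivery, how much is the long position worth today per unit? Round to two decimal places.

C$0.29

Current fair forward for the remaining 2 months: F = S·e^((r − q)·T), (r − q) = 0.0190 − 0.0327 = -0.0137
F = 86.73 · e^(-0.0137 × 2/12) = 86.73 × 0.997719 = 86.5322
Value of long forward = (F − K)·e^(−rT) = (86.5322 − 86.24) · e^(−0.0190·2/12)
= 0.2922 × 0.996838 = 0.29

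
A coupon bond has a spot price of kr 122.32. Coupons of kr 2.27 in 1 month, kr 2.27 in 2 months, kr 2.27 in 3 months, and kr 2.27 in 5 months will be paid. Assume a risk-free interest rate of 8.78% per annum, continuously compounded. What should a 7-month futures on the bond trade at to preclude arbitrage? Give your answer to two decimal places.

kr 119.38

PV(coupons) I = 2.27·e^(−0.0878·1/12) + 2.27·e^(−0.0878·2/12) + 2.27·e^(−0.0878·3/12) + 2.27·e^(−0.0878·5/12)
I = 2.2535 + 2.2370 + 2.2207 + 2.1885 = 8.8997
F = (S − I)·e^(rT) = (122.32 − 8.8997) · e^(0.0878·7/12)
= 113.4203 · e^0.051217 = 113.4203 × 1.052551 = kr 119.38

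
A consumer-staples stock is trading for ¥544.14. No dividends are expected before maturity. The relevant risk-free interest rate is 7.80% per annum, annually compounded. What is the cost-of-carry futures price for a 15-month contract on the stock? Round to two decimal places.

¥597.70

F = S · (1+r)^T
= 544.14 × 1.098433
F = ¥597.70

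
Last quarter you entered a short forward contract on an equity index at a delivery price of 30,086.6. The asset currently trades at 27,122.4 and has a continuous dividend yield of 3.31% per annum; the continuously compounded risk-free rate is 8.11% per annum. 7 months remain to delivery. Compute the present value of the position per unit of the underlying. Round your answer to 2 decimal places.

Current fair forward for the remaining 7 months: F = S·e^((r − q)·T), (r − q) = 0.0811 − 0.0331 = 0.0480
F = 27122.4 · e^(0.0480 × 7/12) = 27122.4 × 1.02839568 = 27892.5590
Value of long forward = (F − K)·e^(−rT) = (27892.5590 − 30086.6) · e^(−0.0811·7/12)
= -2194.0410 × 0.95379327 = -2092.66
Short position value = −(long value) = 2092.66

2092.66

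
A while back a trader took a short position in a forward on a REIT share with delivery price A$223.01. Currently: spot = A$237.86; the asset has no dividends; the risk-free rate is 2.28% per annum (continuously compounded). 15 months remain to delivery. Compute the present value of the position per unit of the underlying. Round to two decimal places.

Current fair forward for the remaining 15 months: F = S·e^(r·T), r = 0.0228
F = 237.86 · e^(0.0228 × 15/12) = 237.86 × 1.028910 = 244.7365
Value of long forward = (F − K)·e^(−rT) = (244.7365 − 223.01) · e^(−0.0228·15/12)
= 21.7265 × 0.971902 = 21.12
Short position value = −(long value) = -A$21.12

-A$21.12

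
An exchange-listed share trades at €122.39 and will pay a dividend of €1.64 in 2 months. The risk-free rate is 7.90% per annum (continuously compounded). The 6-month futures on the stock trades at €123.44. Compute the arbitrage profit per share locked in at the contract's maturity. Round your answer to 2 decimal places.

PV(dividends) I = 1.64·e^(−0.0790·2/12) = 1.6185
Fair futures F* = (S − I)·e^(rT) = (122.39 − 1.6185)·e^0.039500 = 120.7715 × 1.040290 = 125.6374
Market €123.44 < fair 125.6374: forward underpriced → reverse cash-and-carry (short the stock, invest proceeds at r, pay the dividends, go long the forward).
Profit at T = |F_mkt − F*| = |123.44 − 125.6374| = €2.20 per share

€2.20 per share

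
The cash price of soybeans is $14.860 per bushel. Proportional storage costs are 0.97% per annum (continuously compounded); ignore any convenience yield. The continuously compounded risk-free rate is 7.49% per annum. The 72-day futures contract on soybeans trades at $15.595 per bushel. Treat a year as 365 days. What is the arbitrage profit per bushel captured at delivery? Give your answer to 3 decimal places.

Fair futures: F* = S·e^(carry·T), with carry = (r + u) = 0.0749 + 0.0097 = 0.0846
F* = 14.860 · e^(0.0846 × 72/365) = 14.860 · e^0.016688 = 14.860 × 1.016828 = $15.1101
Market $15.595 > fair $15.1101: forward overpriced → cash-and-carry (buy spot, short the forward).
At maturity, profit = |F_mkt − F*| = |15.595 − 15.1101| = $0.485 per bushel

$0.485 per bushel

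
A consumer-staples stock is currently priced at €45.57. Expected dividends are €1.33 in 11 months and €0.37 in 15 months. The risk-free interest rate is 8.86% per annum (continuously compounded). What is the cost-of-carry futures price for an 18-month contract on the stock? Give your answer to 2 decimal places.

€50.27

PV(dividends) I = 1.33·e^(−0.0886·11/12) + 0.37·e^(−0.0886·15/12)
I = 1.2263 + 0.3312 = 1.5575
F = (S − I)·e^(rT) = (45.57 − 1.5575) · e^(0.0886·18/12)
= 44.0125 · e^0.132900 = 44.0125 × 1.142136 = €50.27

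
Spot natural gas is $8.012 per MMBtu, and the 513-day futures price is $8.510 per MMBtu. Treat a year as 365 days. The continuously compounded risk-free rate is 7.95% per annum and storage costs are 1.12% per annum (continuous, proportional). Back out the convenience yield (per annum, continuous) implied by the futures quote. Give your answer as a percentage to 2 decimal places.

F = S·e^((r+u−y)T) ⇒ (r+u−y) = ln(F/S)/T
ln(8.510/8.012) = 0.060302; /T ⇒ 0.042905
y = r + u − ln(F/S)/T = 0.0795 + 0.0112 − 0.042905 = 0.047795
y = 4.78%

4.78%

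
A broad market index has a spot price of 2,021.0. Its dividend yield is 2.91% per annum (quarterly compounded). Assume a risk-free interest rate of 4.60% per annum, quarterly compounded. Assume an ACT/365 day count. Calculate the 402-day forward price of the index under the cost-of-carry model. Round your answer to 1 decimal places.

F = S · (1+r/4)^(4T) / (1+q/4)^(4T)
= 2021.0 × 1.051664 / 1.032449 = 2021.0 × 1.018611
F = 2,058.6

2,058.6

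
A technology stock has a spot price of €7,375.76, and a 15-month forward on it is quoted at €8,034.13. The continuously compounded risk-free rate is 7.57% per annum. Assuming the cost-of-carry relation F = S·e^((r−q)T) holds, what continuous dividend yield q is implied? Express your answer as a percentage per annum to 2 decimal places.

From F = S·e^((r−q)T): (r − q) = ln(F/S)/T
ln(8034.13/7375.76) = ln(1.089261) = 0.085499
(r − q) = 0.085499 / (15/12) = 0.068399
q = r − ln(F/S)/T = 0.0757 − 0.068399 = 0.007301
q = 0.73%

0.73%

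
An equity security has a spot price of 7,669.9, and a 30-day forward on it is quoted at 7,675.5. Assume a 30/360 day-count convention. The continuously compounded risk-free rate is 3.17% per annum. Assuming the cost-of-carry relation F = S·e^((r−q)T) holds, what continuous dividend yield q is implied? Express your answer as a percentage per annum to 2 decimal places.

From F = S·e^((r−q)T): (r − q) = ln(F/S)/T
ln(7675.5/7669.9) = ln(1.000730) = 0.000730
(r − q) = 0.000730 / (30/360) = 0.008760
q = r − ln(F/S)/T = 0.0317 − 0.008760 = 0.022940
q = 2.29%

2.29%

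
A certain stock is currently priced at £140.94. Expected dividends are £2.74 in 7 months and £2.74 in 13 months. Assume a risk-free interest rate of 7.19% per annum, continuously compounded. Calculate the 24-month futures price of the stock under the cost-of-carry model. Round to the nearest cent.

PV(dividends) I = 2.74·e^(−0.0719·7/12) + 2.74·e^(−0.0719·13/12)
I = 2.6275 + 2.5347 = 5.1622
F = (S − I)·e^(rT) = (140.94 − 5.1622) · e^(0.0719·24/12)
= 135.7778 · e^0.143800 = 135.7778 × 1.154653 = £156.78

£156.78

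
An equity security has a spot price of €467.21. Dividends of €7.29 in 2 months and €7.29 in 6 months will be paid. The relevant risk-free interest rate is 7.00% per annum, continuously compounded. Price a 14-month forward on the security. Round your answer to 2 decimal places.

PV(dividends) I = 7.29·e^(−0.0700·2/12) + 7.29·e^(−0.0700·6/12)
I = 7.2054 + 7.0393 = 14.2447
F = (S − I)·e^(rT) = (467.21 − 14.2447) · e^(0.0700·14/12)
= 452.9653 · e^0.081667 = 452.9653 × 1.085094 = €491.51

€491.51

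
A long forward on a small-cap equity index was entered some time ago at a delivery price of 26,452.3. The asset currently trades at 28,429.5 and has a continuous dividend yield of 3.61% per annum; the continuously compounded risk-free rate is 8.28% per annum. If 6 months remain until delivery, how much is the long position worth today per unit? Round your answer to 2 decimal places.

2541.42

Current fair forward for the remaining 6 months: F = S·e^((r − q)·T), (r − q) = 0.0828 − 0.0361 = 0.0467
F = 28429.5 · e^(0.0467 × 6/12) = 28429.5 × 1.02362475 = 29101.1398
Value of long forward = (F − K)·e^(−rT) = (29101.1398 − 26452.3) · e^(−0.0828·6/12)
= 2648.8398 × 0.95944528 = 2541.42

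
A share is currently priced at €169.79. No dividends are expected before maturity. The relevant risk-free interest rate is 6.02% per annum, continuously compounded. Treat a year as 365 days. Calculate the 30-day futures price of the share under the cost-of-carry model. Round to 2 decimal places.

€170.63

F = S·e^(rT) = 169.79 · e^(0.0602 × 30/365)
= 169.79 · e^0.004948 = 169.79 × 1.004960
F = €170.63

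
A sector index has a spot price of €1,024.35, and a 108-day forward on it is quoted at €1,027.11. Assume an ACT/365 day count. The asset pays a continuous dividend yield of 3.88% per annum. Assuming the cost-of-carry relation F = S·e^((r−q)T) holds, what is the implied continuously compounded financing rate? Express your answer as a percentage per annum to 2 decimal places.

From F = S·e^((r−q)T): (r − q) = ln(F/S)/T
ln(1027.11/1024.35) = ln(1.002694) = 0.002690
(r − q) = 0.002690 / (108/365) = 0.009091
r = ln(F/S)/T + q = 0.009091 + 0.0388 = 0.047891
r = 4.79%

4.79%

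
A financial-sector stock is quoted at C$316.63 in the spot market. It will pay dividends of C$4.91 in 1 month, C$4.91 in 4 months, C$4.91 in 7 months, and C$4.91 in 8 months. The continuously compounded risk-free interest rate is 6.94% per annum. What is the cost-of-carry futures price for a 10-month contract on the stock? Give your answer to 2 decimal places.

PV(dividends) I = 4.91·e^(−0.0694·1/12) + 4.91·e^(−0.0694·4/12) + 4.91·e^(−0.0694·7/12) + 4.91·e^(−0.0694·8/12)
I = 4.8817 + 4.7977 + 4.7152 + 4.6880 = 19.0826
F = (S − I)·e^(rT) = (316.63 − 19.0826) · e^(0.0694·10/12)
= 297.5474 · e^0.057833 = 297.5474 × 1.059538 = C$315.26

C$315.26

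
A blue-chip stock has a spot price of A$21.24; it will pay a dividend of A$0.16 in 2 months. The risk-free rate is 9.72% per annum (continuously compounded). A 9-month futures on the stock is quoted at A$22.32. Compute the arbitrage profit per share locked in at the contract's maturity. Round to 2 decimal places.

A$0.36 per share

PV(dividends) I = 0.16·e^(−0.0972·2/12) = 0.1574
Fair futures F* = (S − I)·e^(rT) = (21.24 − 0.1574)·e^0.072900 = 21.0826 × 1.075623 = 22.6769
Market A$22.32 < fair 22.6769: forward underpriced → reverse cash-and-carry (short the stock, invest proceeds at r, pay the dividends, go long the forward).
Profit at T = |F_mkt − F*| = |22.32 − 22.6769| = A$0.36 per share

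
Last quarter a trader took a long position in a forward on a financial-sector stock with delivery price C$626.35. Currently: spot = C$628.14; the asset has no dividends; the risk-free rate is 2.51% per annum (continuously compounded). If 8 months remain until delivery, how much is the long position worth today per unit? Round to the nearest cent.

Current fair forward for the remaining 8 months: F = S·e^(r·T), r = 0.0251
F = 628.14 · e^(0.0251 × 8/12) = 628.14 × 1.016874 = 638.7392
Value of long forward = (F − K)·e^(−rT) = (638.7392 − 626.35) · e^(−0.0251·8/12)
= 12.3892 × 0.983406 = 12.18

C$12.18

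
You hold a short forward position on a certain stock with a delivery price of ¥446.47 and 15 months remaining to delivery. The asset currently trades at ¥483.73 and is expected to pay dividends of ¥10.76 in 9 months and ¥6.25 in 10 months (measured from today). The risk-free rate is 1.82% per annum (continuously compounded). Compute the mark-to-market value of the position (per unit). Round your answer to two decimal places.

PV(remaining dividends) I = 10.76·e^(−0.0182·9/12) + 6.25·e^(−0.0182·10/12) = 16.7700
Current forward F = (S − I)·e^(rT) = (483.73 − 16.7700)·e^(0.0182·15/12) = 466.9600 × 1.023011 = 477.7052
Value (long) = (F − K)·e^(−rT) = (477.7052 − 446.47) × 0.977507 = 30.5326
Short position value = −(long value) = -¥30.53

-¥30.53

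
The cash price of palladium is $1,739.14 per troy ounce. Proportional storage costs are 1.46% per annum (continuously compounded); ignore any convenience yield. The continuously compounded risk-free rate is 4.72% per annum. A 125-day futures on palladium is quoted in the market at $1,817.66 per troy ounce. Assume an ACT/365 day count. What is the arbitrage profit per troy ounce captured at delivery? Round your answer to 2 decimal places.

Fair futures: F* = S·e^(carry·T), with carry = (r + u) = 0.0472 + 0.0146 = 0.0618
F* = 1739.14 · e^(0.0618 × 125/365) = 1739.14 · e^0.02116438 = 1739.14 × 1.02138993 = $1776.3401
Market $1817.66 > fair $1776.3401: forward overpriced → cash-and-carry (buy spot, short the forward).
At maturity, profit = |F_mkt − F*| = |1817.66 − 1776.3401| = $41.32 per troy ounce

$41.32 per troy ounce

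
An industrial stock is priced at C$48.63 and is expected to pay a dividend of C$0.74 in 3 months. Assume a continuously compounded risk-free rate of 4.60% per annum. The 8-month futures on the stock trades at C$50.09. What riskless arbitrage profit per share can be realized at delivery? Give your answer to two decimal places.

C$0.70 per share

PV(dividends) I = 0.74·e^(−0.0460·3/12) = 0.7315
Fair futures F* = (S − I)·e^(rT) = (48.63 − 0.7315)·e^0.030667 = 47.8985 × 1.031142 = 49.3902
Market C$50.09 > fair 49.3902: forward overpriced → cash-and-carry (borrow at r, buy the stock and collect the dividends, short the forward).
Profit at T = |F_mkt − F*| = |50.09 − 49.3902| = C$0.70 per share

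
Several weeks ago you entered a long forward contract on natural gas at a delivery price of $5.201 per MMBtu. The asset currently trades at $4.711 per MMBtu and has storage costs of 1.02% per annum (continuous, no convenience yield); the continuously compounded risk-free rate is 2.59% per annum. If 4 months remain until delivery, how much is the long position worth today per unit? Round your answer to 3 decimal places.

Current fair forward for the remaining 4 months: F = S·e^((r + u)·T), (r + u) = 0.0259 + 0.0102 = 0.0361
F = 4.711 · e^(0.0361 × 4/12) = 4.711 × 1.012106 = 4.7680
Value of long forward = (F − K)·e^(−rT) = (4.7680 − 5.201) · e^(−0.0259·4/12)
= -0.4330 × 0.991404 = -0.429

-$0.429 per MMBtu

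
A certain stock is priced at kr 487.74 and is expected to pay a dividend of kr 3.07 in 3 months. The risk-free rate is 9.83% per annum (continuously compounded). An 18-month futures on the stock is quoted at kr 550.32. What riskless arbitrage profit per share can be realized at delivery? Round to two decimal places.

kr 11.44 per share

PV(dividends) I = 3.07·e^(−0.0983·3/12) = 2.9955
Fair futures F* = (S − I)·e^(rT) = (487.74 − 2.9955)·e^0.147450 = 484.7445 × 1.158875 = 561.7583
Market kr 550.32 < fair 561.7583: forward underpriced → reverse cash-and-carry (short the stock, invest proceeds at r, pay the dividends, go long the forward).
Profit at T = |F_mkt − F*| = |550.32 − 561.7583| = kr 11.44 per share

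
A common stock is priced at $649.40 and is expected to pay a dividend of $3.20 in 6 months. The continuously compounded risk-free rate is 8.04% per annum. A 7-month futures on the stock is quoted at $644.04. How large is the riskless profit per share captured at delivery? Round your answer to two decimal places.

PV(dividends) I = 3.20·e^(−0.0804·6/12) = 3.0739
Fair futures F* = (S − I)·e^(rT) = (649.40 − 3.0739)·e^0.046900 = 646.3261 × 1.048017 = 677.3607
Market $644.04 < fair 677.3607: forward underpriced → reverse cash-and-carry (short the stock, invest proceeds at r, pay the dividends, go long the forward).
Profit at T = |F_mkt − F*| = |644.04 − 677.3607| = $33.32 per share

$33.32 per share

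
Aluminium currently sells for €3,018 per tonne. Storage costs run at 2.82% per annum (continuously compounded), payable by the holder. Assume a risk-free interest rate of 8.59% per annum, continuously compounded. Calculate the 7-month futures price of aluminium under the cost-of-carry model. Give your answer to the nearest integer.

Net carry = r + u − y = 0.0859 + 0.0282 − 0.0000 = 0.1141
F = S·e^((r+u−y)T) = 3018 · e^(0.1141 × 7/12) = 3018 · e^0.066558
= 3018 × 1.068823 = €3,226 per tonne

€3,226 per tonne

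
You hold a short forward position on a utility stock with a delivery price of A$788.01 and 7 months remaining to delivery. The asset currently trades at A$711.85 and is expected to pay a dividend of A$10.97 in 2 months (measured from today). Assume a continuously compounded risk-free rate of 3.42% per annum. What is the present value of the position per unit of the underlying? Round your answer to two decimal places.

A$71.50

PV(remaining dividends) I = 10.97·e^(−0.0342·2/12) = 10.9076
Current forward F = (S − I)·e^(rT) = (711.85 − 10.9076)·e^(0.0342·7/12) = 700.9424 × 1.020150 = 715.0664
Value (long) = (F − K)·e^(−rT) = (715.0664 − 788.01) × 0.980248 = -71.5028
Short position value = −(long value) = A$71.50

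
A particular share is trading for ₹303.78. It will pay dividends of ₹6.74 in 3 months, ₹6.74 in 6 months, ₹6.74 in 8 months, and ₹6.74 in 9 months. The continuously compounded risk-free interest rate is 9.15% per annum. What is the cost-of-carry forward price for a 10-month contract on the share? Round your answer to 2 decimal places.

₹300.16

PV(dividends) I = 6.74·e^(−0.0915·3/12) + 6.74·e^(−0.0915·6/12) + 6.74·e^(−0.0915·8/12) + 6.74·e^(−0.0915·9/12)
I = 6.5876 + 6.4386 + 6.3411 + 6.2930 = 25.6603
F = (S − I)·e^(rT) = (303.78 − 25.6603) · e^(0.0915·10/12)
= 278.1197 · e^0.076250 = 278.1197 × 1.079232 = ₹300.16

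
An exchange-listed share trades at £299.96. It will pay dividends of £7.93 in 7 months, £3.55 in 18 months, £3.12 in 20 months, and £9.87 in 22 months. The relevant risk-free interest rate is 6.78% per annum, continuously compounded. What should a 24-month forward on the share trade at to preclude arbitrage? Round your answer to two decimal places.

£317.95

PV(dividends) I = 7.93·e^(−0.0678·7/12) + 3.55·e^(−0.0678·18/12) + 3.12·e^(−0.0678·20/12) + 9.87·e^(−0.0678·22/12)
I = 7.6225 + 3.2067 + 2.7866 + 8.7163 = 22.3321
F = (S − I)·e^(rT) = (299.96 − 22.3321) · e^(0.0678·24/12)
= 277.6279 · e^0.135600 = 277.6279 × 1.145224 = £317.95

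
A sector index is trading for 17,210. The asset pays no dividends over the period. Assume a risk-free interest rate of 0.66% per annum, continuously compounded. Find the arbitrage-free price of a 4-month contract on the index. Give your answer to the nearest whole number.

F = S·e^(rT) = 17210 · e^(0.0066 × 4/12)
= 17210 · e^0.002200 = 17210 × 1.002202
F = 17,248

17,248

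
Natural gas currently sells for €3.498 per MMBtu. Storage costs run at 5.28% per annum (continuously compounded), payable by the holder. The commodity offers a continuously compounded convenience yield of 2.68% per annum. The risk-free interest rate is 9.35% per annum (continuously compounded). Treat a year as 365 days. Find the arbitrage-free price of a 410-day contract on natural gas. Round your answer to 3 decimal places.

€4.001 per MMBtu

Net carry = r + u − y = 0.0935 + 0.0528 − 0.0268 = 0.1195
F = S·e^((r+u−y)T) = 3.498 · e^(0.1195 × 410/365) = 3.498 · e^0.134233
= 3.498 × 1.143659 = €4.001 per MMBtu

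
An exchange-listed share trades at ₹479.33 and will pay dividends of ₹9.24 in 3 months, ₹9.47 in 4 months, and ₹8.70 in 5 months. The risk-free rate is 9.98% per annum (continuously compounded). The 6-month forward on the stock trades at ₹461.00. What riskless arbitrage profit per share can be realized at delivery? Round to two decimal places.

PV(dividends) I = 9.24·e^(−0.0998·3/12) + 9.47·e^(−0.0998·4/12) + 8.70·e^(−0.0998·5/12) = 26.5181
Fair forward F* = (S − I)·e^(rT) = (479.33 − 26.5181)·e^0.049900 = 452.8119 × 1.051166 = 475.9805
Market ₹461.00 < fair 475.9805: forward underpriced → reverse cash-and-carry (short the stock, invest proceeds at r, pay the dividends, go long the forward).
Profit at T = |F_mkt − F*| = |461.00 − 475.9805| = ₹14.98 per share

₹14.98 per share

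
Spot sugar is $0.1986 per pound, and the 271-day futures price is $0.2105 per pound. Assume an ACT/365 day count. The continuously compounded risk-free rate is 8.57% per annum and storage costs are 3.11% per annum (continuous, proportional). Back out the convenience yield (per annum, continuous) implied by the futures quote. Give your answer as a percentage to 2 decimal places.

3.84%

F = S·e^((r+u−y)T) ⇒ (r+u−y) = ln(F/S)/T
ln(0.2105/0.1986) = 0.058193; /T ⇒ 0.078378
y = r + u − ln(F/S)/T = 0.0857 + 0.0311 − 0.078378 = 0.038422
y = 3.84%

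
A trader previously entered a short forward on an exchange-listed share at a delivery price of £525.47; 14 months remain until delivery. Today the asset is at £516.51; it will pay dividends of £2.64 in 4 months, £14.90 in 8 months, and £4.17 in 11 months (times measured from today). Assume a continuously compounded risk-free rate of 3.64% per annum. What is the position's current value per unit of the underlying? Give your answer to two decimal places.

PV(remaining dividends) I = 2.64·e^(−0.0364·4/12) + 14.90·e^(−0.0364·8/12) + 4.17·e^(−0.0364·11/12) = 21.1841
Current forward F = (S − I)·e^(rT) = (516.51 − 21.1841)·e^(0.0364·14/12) = 495.3259 × 1.043381 = 516.8136
Value (long) = (F − K)·e^(−rT) = (516.8136 − 525.47) × 0.958422 = -8.2965
Short position value = −(long value) = £8.30

£8.30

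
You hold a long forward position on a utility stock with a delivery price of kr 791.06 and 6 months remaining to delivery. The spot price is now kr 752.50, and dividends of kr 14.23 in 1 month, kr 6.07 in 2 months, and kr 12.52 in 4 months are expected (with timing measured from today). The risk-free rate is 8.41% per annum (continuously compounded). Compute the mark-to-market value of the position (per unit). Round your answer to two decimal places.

-kr 38.28

PV(remaining dividends) I = 14.23·e^(−0.0841·1/12) + 6.07·e^(−0.0841·2/12) + 12.52·e^(−0.0841·4/12) = 32.2900
Current forward F = (S − I)·e^(rT) = (752.50 − 32.2900)·e^(0.0841·6/12) = 720.2100 × 1.042947 = 751.1409
Value (long) = (F − K)·e^(−rT) = (751.1409 − 791.06) × 0.958822 = -38.2753
Value = -kr 38.28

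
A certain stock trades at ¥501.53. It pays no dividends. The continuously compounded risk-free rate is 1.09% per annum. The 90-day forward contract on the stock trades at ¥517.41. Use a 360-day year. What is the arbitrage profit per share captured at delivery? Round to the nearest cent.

¥14.51 per share

Fair forward: F* = S·e^(carry·T), with carry = r = 0.0109
F* = 501.53 · e^(0.0109 × 90/360) = 501.53 · e^0.002725 = 501.53 × 1.002729 = ¥502.8987
Market ¥517.41 > fair ¥502.8987: forward overpriced → cash-and-carry (buy spot, short the forward).
At maturity, profit = |F_mkt − F*| = |517.41 − 502.8987| = ¥14.51 per share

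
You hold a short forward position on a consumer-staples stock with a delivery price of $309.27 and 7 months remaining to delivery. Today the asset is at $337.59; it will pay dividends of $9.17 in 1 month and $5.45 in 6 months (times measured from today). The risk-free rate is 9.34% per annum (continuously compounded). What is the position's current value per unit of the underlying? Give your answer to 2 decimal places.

-$30.42

PV(remaining dividends) I = 9.17·e^(−0.0934·1/12) + 5.45·e^(−0.0934·6/12) = 14.3002
Current forward F = (S − I)·e^(rT) = (337.59 − 14.3002)·e^(0.0934·7/12) = 323.2898 × 1.055995 = 341.3924
Value (long) = (F − K)·e^(−rT) = (341.3924 − 309.27) × 0.946974 = 30.4191
Short position value = −(long value) = -$30.42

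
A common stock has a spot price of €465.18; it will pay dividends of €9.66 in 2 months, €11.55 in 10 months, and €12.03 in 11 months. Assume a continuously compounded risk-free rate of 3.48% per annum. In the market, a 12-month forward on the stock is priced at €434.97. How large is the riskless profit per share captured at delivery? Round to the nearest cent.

€13.06 per share

PV(dividends) I = 9.66·e^(−0.0348·2/12) + 11.55·e^(−0.0348·10/12) + 12.03·e^(−0.0348·11/12) = 32.4763
Fair forward F* = (S − I)·e^(rT) = (465.18 − 32.4763)·e^0.034800 = 432.7037 × 1.035413 = 448.0270
Market €434.97 < fair 448.0270: forward underpriced → reverse cash-and-carry (short the stock, invest proceeds at r, pay the dividends, go long the forward).
Profit at T = |F_mkt − F*| = |434.97 − 448.0270| = €13.06 per share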